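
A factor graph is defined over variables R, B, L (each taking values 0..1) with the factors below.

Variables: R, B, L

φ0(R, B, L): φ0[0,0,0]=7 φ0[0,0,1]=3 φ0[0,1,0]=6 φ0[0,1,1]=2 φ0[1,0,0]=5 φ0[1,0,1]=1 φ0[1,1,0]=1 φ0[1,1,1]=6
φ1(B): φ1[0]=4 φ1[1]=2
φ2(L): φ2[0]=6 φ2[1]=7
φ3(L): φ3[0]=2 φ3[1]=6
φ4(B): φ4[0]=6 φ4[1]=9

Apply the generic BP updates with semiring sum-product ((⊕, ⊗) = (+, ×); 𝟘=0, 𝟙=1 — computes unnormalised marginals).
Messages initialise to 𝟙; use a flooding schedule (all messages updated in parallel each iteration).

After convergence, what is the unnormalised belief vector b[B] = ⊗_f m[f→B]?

init: all messages = 𝟙 over 2 values
r1 m[φ0→R] = [18, 13]
r1 m[φ0→B] = [16, 15]
r1 m[φ0→L] = [19, 12]
r1 m[φ1→B] = [4, 2]
r1 m[φ2→L] = [6, 7]
r1 m[φ3→L] = [2, 6]
r1 m[φ4→B] = [6, 9]
r1 m[R→φ0] = [1, 1]
r1 m[B→φ0] = [1, 1]
r1 m[B→φ1] = [1, 1]
r1 m[B→φ4] = [1, 1]
r1 m[L→φ0] = [1, 1]
r1 m[L→φ2] = [1, 1]
r1 m[L→φ3] = [1, 1]
r2 m[φ0→R] = [18, 13]
r2 m[φ0→B] = [16, 15]
r2 m[φ0→L] = [19, 12]
r2 m[φ1→B] = [4, 2]
r2 m[φ2→L] = [6, 7]
r2 m[φ3→L] = [2, 6]
r2 m[φ4→B] = [6, 9]
r2 m[R→φ0] = [1, 1]
r2 m[B→φ0] = [24, 18]
r2 m[B→φ1] = [96, 135]
r2 m[B→φ4] = [64, 30]
r2 m[L→φ0] = [12, 42]
r2 m[L→φ2] = [38, 72]
r2 m[L→φ3] = [114, 84]
r3 m[φ0→R] = [7848, 7200]
r3 m[φ0→B] = [312, 420]
r3 m[φ0→L] = [414, 240]
r3 m[φ1→B] = [4, 2]
r3 m[φ2→L] = [6, 7]
r3 m[φ3→L] = [2, 6]
r3 m[φ4→B] = [6, 9]
r3 m[R→φ0] = [1, 1]
r3 m[B→φ0] = [24, 18]
r3 m[B→φ1] = [96, 135]
r3 m[B→φ4] = [64, 30]
r3 m[L→φ0] = [12, 42]
r3 m[L→φ2] = [38, 72]
r3 m[L→φ3] = [114, 84]
r4 m[φ0→R] = [7848, 7200]
r4 m[φ0→B] = [312, 420]
r4 m[φ0→L] = [414, 240]
r4 m[φ1→B] = [4, 2]
r4 m[φ2→L] = [6, 7]
r4 m[φ3→L] = [2, 6]
r4 m[φ4→B] = [6, 9]
r4 m[R→φ0] = [1, 1]
r4 m[B→φ0] = [24, 18]
r4 m[B→φ1] = [1872, 3780]
r4 m[B→φ4] = [1248, 840]
r4 m[L→φ0] = [12, 42]
r4 m[L→φ2] = [828, 1440]
r4 m[L→φ3] = [2484, 1680]
r5 m[φ0→R] = [7848, 7200]
r5 m[φ0→B] = [312, 420]
r5 m[φ0→L] = [414, 240]
r5 m[φ1→B] = [4, 2]
r5 m[φ2→L] = [6, 7]
r5 m[φ3→L] = [2, 6]
r5 m[φ4→B] = [6, 9]
r5 m[R→φ0] = [1, 1]
r5 m[B→φ0] = [24, 18]
r5 m[B→φ1] = [1872, 3780]
r5 m[B→φ4] = [1248, 840]
r5 m[L→φ0] = [12, 42]
r5 m[L→φ2] = [828, 1440]
r5 m[L→φ3] = [2484, 1680]
fixed point reached at round 5
b[B] = ⊗ incoming = [7488, 7560]

b[B] = [7488, 7560]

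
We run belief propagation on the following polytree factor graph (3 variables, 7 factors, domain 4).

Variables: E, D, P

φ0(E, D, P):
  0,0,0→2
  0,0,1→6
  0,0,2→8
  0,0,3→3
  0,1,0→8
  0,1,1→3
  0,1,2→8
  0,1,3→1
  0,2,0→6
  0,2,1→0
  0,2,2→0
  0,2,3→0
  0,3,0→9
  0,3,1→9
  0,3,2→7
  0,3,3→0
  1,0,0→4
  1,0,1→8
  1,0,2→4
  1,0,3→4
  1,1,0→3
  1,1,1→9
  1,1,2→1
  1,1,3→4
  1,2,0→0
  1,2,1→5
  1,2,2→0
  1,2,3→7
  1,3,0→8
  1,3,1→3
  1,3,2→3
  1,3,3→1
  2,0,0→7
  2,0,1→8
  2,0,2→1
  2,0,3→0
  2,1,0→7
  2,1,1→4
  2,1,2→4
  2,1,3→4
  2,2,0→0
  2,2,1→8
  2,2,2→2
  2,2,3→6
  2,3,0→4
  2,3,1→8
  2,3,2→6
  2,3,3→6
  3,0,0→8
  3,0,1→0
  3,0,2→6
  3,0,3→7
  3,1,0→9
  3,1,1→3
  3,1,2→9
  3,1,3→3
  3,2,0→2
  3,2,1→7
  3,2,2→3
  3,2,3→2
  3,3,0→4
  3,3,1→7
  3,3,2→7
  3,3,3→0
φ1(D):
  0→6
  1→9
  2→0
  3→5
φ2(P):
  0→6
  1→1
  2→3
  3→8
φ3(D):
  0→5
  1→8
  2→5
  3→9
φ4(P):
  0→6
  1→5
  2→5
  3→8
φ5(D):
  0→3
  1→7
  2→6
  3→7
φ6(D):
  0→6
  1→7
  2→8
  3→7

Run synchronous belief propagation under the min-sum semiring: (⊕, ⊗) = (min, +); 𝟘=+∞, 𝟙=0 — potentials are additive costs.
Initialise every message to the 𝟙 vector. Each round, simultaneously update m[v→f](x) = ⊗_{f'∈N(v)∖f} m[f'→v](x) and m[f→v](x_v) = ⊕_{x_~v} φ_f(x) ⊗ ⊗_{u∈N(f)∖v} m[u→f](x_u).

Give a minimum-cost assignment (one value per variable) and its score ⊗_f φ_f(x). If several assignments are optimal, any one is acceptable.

assignment: (E=0, D=2, P=1); score = 25

init: all messages = 𝟙 over 4 values
r1 m[φ0→E] = [0, 0, 0, 0]
r1 m[φ0→D] = [0, 1, 0, 0]
r1 m[φ0→P] = [0, 0, 0, 0]
r1 m[φ1→D] = [6, 9, 0, 5]
r1 m[φ2→P] = [6, 1, 3, 8]
r1 m[φ3→D] = [5, 8, 5, 9]
r1 m[φ4→P] = [6, 5, 5, 8]
r1 m[φ5→D] = [3, 7, 6, 7]
r1 m[φ6→D] = [6, 7, 8, 7]
r1 m[E→φ0] = [0, 0, 0, 0]
r1 m[D→φ0] = [0, 0, 0, 0]
r1 m[D→φ1] = [0, 0, 0, 0]
r1 m[D→φ3] = [0, 0, 0, 0]
r1 m[D→φ5] = [0, 0, 0, 0]
r1 m[D→φ6] = [0, 0, 0, 0]
r1 m[P→φ0] = [0, 0, 0, 0]
r1 m[P→φ2] = [0, 0, 0, 0]
r1 m[P→φ4] = [0, 0, 0, 0]
r2 m[φ0→E] = [0, 0, 0, 0]
r2 m[φ0→D] = [0, 1, 0, 0]
r2 m[φ0→P] = [0, 0, 0, 0]
r2 m[φ1→D] = [6, 9, 0, 5]
r2 m[φ2→P] = [6, 1, 3, 8]
r2 m[φ3→D] = [5, 8, 5, 9]
r2 m[φ4→P] = [6, 5, 5, 8]
r2 m[φ5→D] = [3, 7, 6, 7]
r2 m[φ6→D] = [6, 7, 8, 7]
r2 m[E→φ0] = [0, 0, 0, 0]
r2 m[D→φ0] = [20, 31, 19, 28]
r2 m[D→φ1] = [14, 23, 19, 23]
r2 m[D→φ3] = [15, 24, 14, 19]
r2 m[D→φ5] = [17, 25, 13, 21]
r2 m[D→φ6] = [14, 25, 11, 21]
r2 m[P→φ0] = [12, 6, 8, 16]
r2 m[P→φ2] = [6, 5, 5, 8]
r2 m[P→φ4] = [6, 1, 3, 8]
r3 m[φ0→E] = [25, 27, 29, 26]
r3 m[φ0→D] = [6, 9, 6, 9]
r3 m[φ0→P] = [19, 19, 19, 19]
r3 m[φ1→D] = [6, 9, 0, 5]
r3 m[φ2→P] = [6, 1, 3, 8]
r3 m[φ3→D] = [5, 8, 5, 9]
r3 m[φ4→P] = [6, 5, 5, 8]
r3 m[φ5→D] = [3, 7, 6, 7]
r3 m[φ6→D] = [6, 7, 8, 7]
r3 m[E→φ0] = [0, 0, 0, 0]
r3 m[D→φ0] = [20, 31, 19, 28]
r3 m[D→φ1] = [14, 23, 19, 23]
r3 m[D→φ3] = [15, 24, 14, 19]
r3 m[D→φ5] = [17, 25, 13, 21]
r3 m[D→φ6] = [14, 25, 11, 21]
r3 m[P→φ0] = [12, 6, 8, 16]
r3 m[P→φ2] = [6, 5, 5, 8]
r3 m[P→φ4] = [6, 1, 3, 8]
r4 m[φ0→E] = [25, 27, 29, 26]
r4 m[φ0→D] = [6, 9, 6, 9]
r4 m[φ0→P] = [19, 19, 19, 19]
r4 m[φ1→D] = [6, 9, 0, 5]
r4 m[φ2→P] = [6, 1, 3, 8]
r4 m[φ3→D] = [5, 8, 5, 9]
r4 m[φ4→P] = [6, 5, 5, 8]
r4 m[φ5→D] = [3, 7, 6, 7]
r4 m[φ6→D] = [6, 7, 8, 7]
r4 m[E→φ0] = [0, 0, 0, 0]
r4 m[D→φ0] = [20, 31, 19, 28]
r4 m[D→φ1] = [20, 31, 25, 32]
r4 m[D→φ3] = [21, 32, 20, 28]
r4 m[D→φ5] = [23, 33, 19, 30]
r4 m[D→φ6] = [20, 33, 17, 30]
r4 m[P→φ0] = [12, 6, 8, 16]
r4 m[P→φ2] = [25, 24, 24, 27]
r4 m[P→φ4] = [25, 20, 22, 27]
r5 m[φ0→E] = [25, 27, 29, 26]
r5 m[φ0→D] = [6, 9, 6, 9]
r5 m[φ0→P] = [19, 19, 19, 19]
r5 m[φ1→D] = [6, 9, 0, 5]
r5 m[φ2→P] = [6, 1, 3, 8]
r5 m[φ3→D] = [5, 8, 5, 9]
r5 m[φ4→P] = [6, 5, 5, 8]
r5 m[φ5→D] = [3, 7, 6, 7]
r5 m[φ6→D] = [6, 7, 8, 7]
r5 m[E→φ0] = [0, 0, 0, 0]
r5 m[D→φ0] = [20, 31, 19, 28]
r5 m[D→φ1] = [20, 31, 25, 32]
r5 m[D→φ3] = [21, 32, 20, 28]
r5 m[D→φ5] = [23, 33, 19, 30]
r5 m[D→φ6] = [20, 33, 17, 30]
r5 m[P→φ0] = [12, 6, 8, 16]
r5 m[P→φ2] = [25, 24, 24, 27]
r5 m[P→φ4] = [25, 20, 22, 27]
fixed point reached at round 5
traceback from E: (E=0, D=2, P=1), score=25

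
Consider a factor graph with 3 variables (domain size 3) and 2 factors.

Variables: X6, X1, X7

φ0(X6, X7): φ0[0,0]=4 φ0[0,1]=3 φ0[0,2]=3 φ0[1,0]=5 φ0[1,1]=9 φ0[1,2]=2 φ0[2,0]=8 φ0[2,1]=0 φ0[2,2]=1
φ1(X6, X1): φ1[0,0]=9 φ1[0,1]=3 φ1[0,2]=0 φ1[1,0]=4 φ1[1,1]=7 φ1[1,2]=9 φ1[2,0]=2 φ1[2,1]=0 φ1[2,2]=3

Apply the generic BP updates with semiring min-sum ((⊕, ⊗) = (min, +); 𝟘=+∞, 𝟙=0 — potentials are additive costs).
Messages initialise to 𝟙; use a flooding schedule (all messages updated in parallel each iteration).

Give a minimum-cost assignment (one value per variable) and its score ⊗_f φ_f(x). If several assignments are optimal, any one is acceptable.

init: all messages = 𝟙 over 3 values
r1 m[φ0→X6] = [3, 2, 0]
r1 m[φ0→X7] = [4, 0, 1]
r1 m[φ1→X6] = [0, 4, 0]
r1 m[φ1→X1] = [2, 0, 0]
r1 m[X6→φ0] = [0, 0, 0]
r1 m[X6→φ1] = [0, 0, 0]
r1 m[X1→φ1] = [0, 0, 0]
r1 m[X7→φ0] = [0, 0, 0]
r2 m[φ0→X6] = [3, 2, 0]
r2 m[φ0→X7] = [4, 0, 1]
r2 m[φ1→X6] = [0, 4, 0]
r2 m[φ1→X1] = [2, 0, 0]
r2 m[X6→φ0] = [0, 4, 0]
r2 m[X6→φ1] = [3, 2, 0]
r2 m[X1→φ1] = [0, 0, 0]
r2 m[X7→φ0] = [0, 0, 0]
r3 m[φ0→X6] = [3, 2, 0]
r3 m[φ0→X7] = [4, 0, 1]
r3 m[φ1→X6] = [0, 4, 0]
r3 m[φ1→X1] = [2, 0, 3]
r3 m[X6→φ0] = [0, 4, 0]
r3 m[X6→φ1] = [3, 2, 0]
r3 m[X1→φ1] = [0, 0, 0]
r3 m[X7→φ0] = [0, 0, 0]
r4 m[φ0→X6] = [3, 2, 0]
r4 m[φ0→X7] = [4, 0, 1]
r4 m[φ1→X6] = [0, 4, 0]
r4 m[φ1→X1] = [2, 0, 3]
r4 m[X6→φ0] = [0, 4, 0]
r4 m[X6→φ1] = [3, 2, 0]
r4 m[X1→φ1] = [0, 0, 0]
r4 m[X7→φ0] = [0, 0, 0]
fixed point reached at round 4
traceback from X6: (X6=2, X1=1, X7=1), score=0

assignment: (X6=2, X1=1, X7=1); score = 0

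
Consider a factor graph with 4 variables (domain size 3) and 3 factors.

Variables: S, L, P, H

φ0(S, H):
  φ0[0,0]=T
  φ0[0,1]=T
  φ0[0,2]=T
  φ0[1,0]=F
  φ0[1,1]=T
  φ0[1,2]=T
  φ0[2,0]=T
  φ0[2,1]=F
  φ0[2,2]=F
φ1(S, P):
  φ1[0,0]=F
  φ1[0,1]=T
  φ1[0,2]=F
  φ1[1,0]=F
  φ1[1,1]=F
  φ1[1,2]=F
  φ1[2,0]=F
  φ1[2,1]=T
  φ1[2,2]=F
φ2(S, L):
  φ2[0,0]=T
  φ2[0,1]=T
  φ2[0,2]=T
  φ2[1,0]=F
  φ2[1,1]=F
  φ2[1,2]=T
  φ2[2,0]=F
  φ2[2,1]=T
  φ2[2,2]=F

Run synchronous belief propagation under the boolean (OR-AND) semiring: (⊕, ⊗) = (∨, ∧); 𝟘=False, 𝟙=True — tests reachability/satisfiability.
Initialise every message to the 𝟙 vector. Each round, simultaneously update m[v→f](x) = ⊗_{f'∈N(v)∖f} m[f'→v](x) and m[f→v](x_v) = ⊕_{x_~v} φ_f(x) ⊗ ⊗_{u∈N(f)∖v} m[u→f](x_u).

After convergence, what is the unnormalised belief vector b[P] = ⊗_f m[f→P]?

b[P] = [F, T, F]

init: all messages = 𝟙 over 3 values
r1 m[φ0→S] = [T, T, T]
r1 m[φ0→H] = [T, T, T]
r1 m[φ1→S] = [T, F, T]
r1 m[φ1→P] = [F, T, F]
r1 m[φ2→S] = [T, T, T]
r1 m[φ2→L] = [T, T, T]
r1 m[S→φ0] = [T, T, T]
r1 m[S→φ1] = [T, T, T]
r1 m[S→φ2] = [T, T, T]
r1 m[L→φ2] = [T, T, T]
r1 m[P→φ1] = [T, T, T]
r1 m[H→φ0] = [T, T, T]
r2 m[φ0→S] = [T, T, T]
r2 m[φ0→H] = [T, T, T]
r2 m[φ1→S] = [T, F, T]
r2 m[φ1→P] = [F, T, F]
r2 m[φ2→S] = [T, T, T]
r2 m[φ2→L] = [T, T, T]
r2 m[S→φ0] = [T, F, T]
r2 m[S→φ1] = [T, T, T]
r2 m[S→φ2] = [T, F, T]
r2 m[L→φ2] = [T, T, T]
r2 m[P→φ1] = [T, T, T]
r2 m[H→φ0] = [T, T, T]
r3 m[φ0→S] = [T, T, T]
r3 m[φ0→H] = [T, T, T]
r3 m[φ1→S] = [T, F, T]
r3 m[φ1→P] = [F, T, F]
r3 m[φ2→S] = [T, T, T]
r3 m[φ2→L] = [T, T, T]
r3 m[S→φ0] = [T, F, T]
r3 m[S→φ1] = [T, T, T]
r3 m[S→φ2] = [T, F, T]
r3 m[L→φ2] = [T, T, T]
r3 m[P→φ1] = [T, T, T]
r3 m[H→φ0] = [T, T, T]
fixed point reached at round 3
b[P] = ⊗ incoming = [F, T, F]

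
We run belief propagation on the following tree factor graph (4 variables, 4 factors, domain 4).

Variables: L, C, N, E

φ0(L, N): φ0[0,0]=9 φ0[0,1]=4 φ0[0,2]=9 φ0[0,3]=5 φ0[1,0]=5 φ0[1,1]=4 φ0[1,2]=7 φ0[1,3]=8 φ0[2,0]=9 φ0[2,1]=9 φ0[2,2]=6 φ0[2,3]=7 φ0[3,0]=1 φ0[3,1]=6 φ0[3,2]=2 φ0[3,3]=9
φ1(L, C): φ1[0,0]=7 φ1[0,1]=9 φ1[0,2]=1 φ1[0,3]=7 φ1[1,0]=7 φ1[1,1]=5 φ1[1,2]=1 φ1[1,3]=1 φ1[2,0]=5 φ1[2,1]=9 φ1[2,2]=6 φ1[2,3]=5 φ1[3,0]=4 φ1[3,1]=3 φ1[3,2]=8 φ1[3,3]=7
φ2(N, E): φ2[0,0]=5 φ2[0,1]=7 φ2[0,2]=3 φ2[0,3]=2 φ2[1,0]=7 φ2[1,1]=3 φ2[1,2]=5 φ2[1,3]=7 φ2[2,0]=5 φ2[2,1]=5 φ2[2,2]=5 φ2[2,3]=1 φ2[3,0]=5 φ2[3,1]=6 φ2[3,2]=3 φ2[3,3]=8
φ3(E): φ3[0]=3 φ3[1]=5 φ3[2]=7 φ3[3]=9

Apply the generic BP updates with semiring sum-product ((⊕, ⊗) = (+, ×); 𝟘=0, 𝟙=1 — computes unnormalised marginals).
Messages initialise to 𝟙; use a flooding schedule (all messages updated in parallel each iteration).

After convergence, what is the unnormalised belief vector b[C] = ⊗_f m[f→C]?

b[C] = [64789, 76614, 44742, 55660]

init: all messages = 𝟙 over 4 values
r1 m[φ0→L] = [27, 24, 31, 18]
r1 m[φ0→N] = [24, 23, 24, 29]
r1 m[φ1→L] = [24, 14, 25, 22]
r1 m[φ1→C] = [23, 26, 16, 20]
r1 m[φ2→N] = [17, 22, 16, 22]
r1 m[φ2→E] = [22, 21, 16, 18]
r1 m[φ3→E] = [3, 5, 7, 9]
r1 m[L→φ0] = [1, 1, 1, 1]
r1 m[L→φ1] = [1, 1, 1, 1]
r1 m[C→φ1] = [1, 1, 1, 1]
r1 m[N→φ0] = [1, 1, 1, 1]
r1 m[N→φ2] = [1, 1, 1, 1]
r1 m[E→φ2] = [1, 1, 1, 1]
r1 m[E→φ3] = [1, 1, 1, 1]
r2 m[φ0→L] = [27, 24, 31, 18]
r2 m[φ0→N] = [24, 23, 24, 29]
r2 m[φ1→L] = [24, 14, 25, 22]
r2 m[φ1→C] = [23, 26, 16, 20]
r2 m[φ2→N] = [17, 22, 16, 22]
r2 m[φ2→E] = [22, 21, 16, 18]
r2 m[φ3→E] = [3, 5, 7, 9]
r2 m[L→φ0] = [24, 14, 25, 22]
r2 m[L→φ1] = [27, 24, 31, 18]
r2 m[C→φ1] = [1, 1, 1, 1]
r2 m[N→φ0] = [17, 22, 16, 22]
r2 m[N→φ2] = [24, 23, 24, 29]
r2 m[E→φ2] = [3, 5, 7, 9]
r2 m[E→φ3] = [22, 21, 16, 18]
r3 m[φ0→L] = [495, 461, 601, 379]
r3 m[φ0→N] = [533, 509, 508, 605]
r3 m[φ1→L] = [24, 14, 25, 22]
r3 m[φ1→C] = [584, 696, 381, 494]
r3 m[φ2→N] = [89, 134, 84, 138]
r3 m[φ2→E] = [546, 531, 394, 465]
r3 m[φ3→E] = [3, 5, 7, 9]
r3 m[L→φ0] = [24, 14, 25, 22]
r3 m[L→φ1] = [27, 24, 31, 18]
r3 m[C→φ1] = [1, 1, 1, 1]
r3 m[N→φ0] = [17, 22, 16, 22]
r3 m[N→φ2] = [24, 23, 24, 29]
r3 m[E→φ2] = [3, 5, 7, 9]
r3 m[E→φ3] = [22, 21, 16, 18]
r4 m[φ0→L] = [495, 461, 601, 379]
r4 m[φ0→N] = [533, 509, 508, 605]
r4 m[φ1→L] = [24, 14, 25, 22]
r4 m[φ1→C] = [584, 696, 381, 494]
r4 m[φ2→N] = [89, 134, 84, 138]
r4 m[φ2→E] = [546, 531, 394, 465]
r4 m[φ3→E] = [3, 5, 7, 9]
r4 m[L→φ0] = [24, 14, 25, 22]
r4 m[L→φ1] = [495, 461, 601, 379]
r4 m[C→φ1] = [1, 1, 1, 1]
r4 m[N→φ0] = [89, 134, 84, 138]
r4 m[N→φ2] = [533, 509, 508, 605]
r4 m[E→φ2] = [3, 5, 7, 9]
r4 m[E→φ3] = [546, 531, 394, 465]
r5 m[φ0→L] = [2783, 2673, 3477, 2303]
r5 m[φ0→N] = [533, 509, 508, 605]
r5 m[φ1→L] = [24, 14, 25, 22]
r5 m[φ1→C] = [11213, 13306, 7594, 9584]
r5 m[φ2→N] = [89, 134, 84, 138]
r5 m[φ2→E] = [11793, 11428, 8499, 9977]
r5 m[φ3→E] = [3, 5, 7, 9]
r5 m[L→φ0] = [24, 14, 25, 22]
r5 m[L→φ1] = [495, 461, 601, 379]
r5 m[C→φ1] = [1, 1, 1, 1]
r5 m[N→φ0] = [89, 134, 84, 138]
r5 m[N→φ2] = [533, 509, 508, 605]
r5 m[E→φ2] = [3, 5, 7, 9]
r5 m[E→φ3] = [546, 531, 394, 465]
r6 m[φ0→L] = [2783, 2673, 3477, 2303]
r6 m[φ0→N] = [533, 509, 508, 605]
r6 m[φ1→L] = [24, 14, 25, 22]
r6 m[φ1→C] = [11213, 13306, 7594, 9584]
r6 m[φ2→N] = [89, 134, 84, 138]
r6 m[φ2→E] = [11793, 11428, 8499, 9977]
r6 m[φ3→E] = [3, 5, 7, 9]
r6 m[L→φ0] = [24, 14, 25, 22]
r6 m[L→φ1] = [2783, 2673, 3477, 2303]
r6 m[C→φ1] = [1, 1, 1, 1]
r6 m[N→φ0] = [89, 134, 84, 138]
r6 m[N→φ2] = [533, 509, 508, 605]
r6 m[E→φ2] = [3, 5, 7, 9]
r6 m[E→φ3] = [11793, 11428, 8499, 9977]
r7 m[φ0→L] = [2783, 2673, 3477, 2303]
r7 m[φ0→N] = [533, 509, 508, 605]
r7 m[φ1→L] = [24, 14, 25, 22]
r7 m[φ1→C] = [64789, 76614, 44742, 55660]
r7 m[φ2→N] = [89, 134, 84, 138]
r7 m[φ2→E] = [11793, 11428, 8499, 9977]
r7 m[φ3→E] = [3, 5, 7, 9]
r7 m[L→φ0] = [24, 14, 25, 22]
r7 m[L→φ1] = [2783, 2673, 3477, 2303]
r7 m[C→φ1] = [1, 1, 1, 1]
r7 m[N→φ0] = [89, 134, 84, 138]
r7 m[N→φ2] = [533, 509, 508, 605]
r7 m[E→φ2] = [3, 5, 7, 9]
r7 m[E→φ3] = [11793, 11428, 8499, 9977]
r8 m[φ0→L] = [2783, 2673, 3477, 2303]
r8 m[φ0→N] = [533, 509, 508, 605]
r8 m[φ1→L] = [24, 14, 25, 22]
r8 m[φ1→C] = [64789, 76614, 44742, 55660]
r8 m[φ2→N] = [89, 134, 84, 138]
r8 m[φ2→E] = [11793, 11428, 8499, 9977]
r8 m[φ3→E] = [3, 5, 7, 9]
r8 m[L→φ0] = [24, 14, 25, 22]
r8 m[L→φ1] = [2783, 2673, 3477, 2303]
r8 m[C→φ1] = [1, 1, 1, 1]
r8 m[N→φ0] = [89, 134, 84, 138]
r8 m[N→φ2] = [533, 509, 508, 605]
r8 m[E→φ2] = [3, 5, 7, 9]
r8 m[E→φ3] = [11793, 11428, 8499, 9977]
fixed point reached at round 8
b[C] = ⊗ incoming = [64789, 76614, 44742, 55660]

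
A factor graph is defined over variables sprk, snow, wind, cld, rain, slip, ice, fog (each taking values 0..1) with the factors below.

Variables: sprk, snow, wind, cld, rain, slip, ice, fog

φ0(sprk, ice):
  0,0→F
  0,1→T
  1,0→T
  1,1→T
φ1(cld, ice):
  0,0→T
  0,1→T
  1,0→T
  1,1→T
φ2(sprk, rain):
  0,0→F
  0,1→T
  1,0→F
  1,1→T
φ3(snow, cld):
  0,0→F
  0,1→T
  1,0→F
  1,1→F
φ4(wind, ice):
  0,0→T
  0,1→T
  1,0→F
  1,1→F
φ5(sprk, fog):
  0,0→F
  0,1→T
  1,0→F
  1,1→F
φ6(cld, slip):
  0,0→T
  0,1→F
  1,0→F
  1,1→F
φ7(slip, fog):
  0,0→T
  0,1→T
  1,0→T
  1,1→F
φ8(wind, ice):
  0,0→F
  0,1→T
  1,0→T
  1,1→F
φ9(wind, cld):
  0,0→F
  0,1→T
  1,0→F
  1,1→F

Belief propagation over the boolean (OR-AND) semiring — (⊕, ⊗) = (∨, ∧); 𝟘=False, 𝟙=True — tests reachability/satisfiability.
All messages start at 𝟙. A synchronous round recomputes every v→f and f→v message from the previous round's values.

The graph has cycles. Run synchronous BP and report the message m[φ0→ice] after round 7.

message @ round 7 = [F, T]

init: all messages = 𝟙 over 2 values
r1 m[φ0→sprk] = [T, T]
r1 m[φ0→ice] = [T, T]
r1 m[φ1→cld] = [T, T]
r1 m[φ1→ice] = [T, T]
r1 m[φ2→sprk] = [T, T]
r1 m[φ2→rain] = [F, T]
r1 m[φ3→snow] = [T, F]
r1 m[φ3→cld] = [F, T]
r1 m[φ4→wind] = [T, F]
r1 m[φ4→ice] = [T, T]
r1 m[φ5→sprk] = [T, F]
r1 m[φ5→fog] = [F, T]
r1 m[φ6→cld] = [T, F]
r1 m[φ6→slip] = [T, F]
r1 m[φ7→slip] = [T, T]
r1 m[φ7→fog] = [T, T]
r1 m[φ8→wind] = [T, T]
r1 m[φ8→ice] = [T, T]
r1 m[φ9→wind] = [T, F]
r1 m[φ9→cld] = [F, T]
r1 m[sprk→φ0] = [T, T]
r1 m[sprk→φ2] = [T, T]
r1 m[sprk→φ5] = [T, T]
r1 m[snow→φ3] = [T, T]
r1 m[wind→φ4] = [T, T]
r1 m[wind→φ8] = [T, T]
r1 m[wind→φ9] = [T, T]
r1 m[cld→φ1] = [T, T]
r1 m[cld→φ3] = [T, T]
r1 m[cld→φ6] = [T, T]
r1 m[cld→φ9] = [T, T]
r1 m[rain→φ2] = [T, T]
r1 m[slip→φ6] = [T, T]
r1 m[slip→φ7] = [T, T]
r1 m[ice→φ0] = [T, T]
r1 m[ice→φ1] = [T, T]
r1 m[ice→φ4] = [T, T]
r1 m[ice→φ8] = [T, T]
r1 m[fog→φ5] = [T, T]
r1 m[fog→φ7] = [T, T]
r2 m[φ0→sprk] = [T, T]
r2 m[φ0→ice] = [T, T]
r2 m[φ1→cld] = [T, T]
r2 m[φ1→ice] = [T, T]
r2 m[φ2→sprk] = [T, T]
r2 m[φ2→rain] = [F, T]
r2 m[φ3→snow] = [T, F]
r2 m[φ3→cld] = [F, T]
r2 m[φ4→wind] = [T, F]
r2 m[φ4→ice] = [T, T]
r2 m[φ5→sprk] = [T, F]
r2 m[φ5→fog] = [F, T]
r2 m[φ6→cld] = [T, F]
r2 m[φ6→slip] = [T, F]
r2 m[φ7→slip] = [T, T]
r2 m[φ7→fog] = [T, T]
r2 m[φ8→wind] = [T, T]
r2 m[φ8→ice] = [T, T]
r2 m[φ9→wind] = [T, F]
r2 m[φ9→cld] = [F, T]
r2 m[sprk→φ0] = [T, F]
r2 m[sprk→φ2] = [T, F]
r2 m[sprk→φ5] = [T, T]
r2 m[snow→φ3] = [T, T]
r2 m[wind→φ4] = [T, F]
r2 m[wind→φ8] = [T, F]
r2 m[wind→φ9] = [T, F]
r2 m[cld→φ1] = [F, F]
r2 m[cld→φ3] = [F, F]
r2 m[cld→φ6] = [F, T]
r2 m[cld→φ9] = [F, F]
r2 m[rain→φ2] = [T, T]
r2 m[slip→φ6] = [T, T]
r2 m[slip→φ7] = [T, F]
r2 m[ice→φ0] = [T, T]
r2 m[ice→φ1] = [T, T]
r2 m[ice→φ4] = [T, T]
r2 m[ice→φ8] = [T, T]
r2 m[fog→φ5] = [T, T]
r2 m[fog→φ7] = [F, T]
r3 m[φ0→sprk] = [T, T]
r3 m[φ0→ice] = [F, T]
r3 m[φ1→cld] = [T, T]
r3 m[φ1→ice] = [F, F]
r3 m[φ2→sprk] = [T, T]
r3 m[φ2→rain] = [F, T]
r3 m[φ3→snow] = [F, F]
r3 m[φ3→cld] = [F, T]
r3 m[φ4→wind] = [T, F]
r3 m[φ4→ice] = [T, T]
r3 m[φ5→sprk] = [T, F]
r3 m[φ5→fog] = [F, T]
r3 m[φ6→cld] = [T, F]
r3 m[φ6→slip] = [F, F]
r3 m[φ7→slip] = [T, F]
r3 m[φ7→fog] = [T, T]
r3 m[φ8→wind] = [T, T]
r3 m[φ8→ice] = [F, T]
r3 m[φ9→wind] = [F, F]
r3 m[φ9→cld] = [F, T]
r3 m[sprk→φ0] = [T, F]
r3 m[sprk→φ2] = [T, F]
r3 m[sprk→φ5] = [T, T]
r3 m[snow→φ3] = [T, T]
r3 m[wind→φ4] = [T, F]
r3 m[wind→φ8] = [T, F]
r3 m[wind→φ9] = [T, F]
r3 m[cld→φ1] = [F, F]
r3 m[cld→φ3] = [F, F]
r3 m[cld→φ6] = [F, T]
r3 m[cld→φ9] = [F, F]
r3 m[rain→φ2] = [T, T]
r3 m[slip→φ6] = [T, T]
r3 m[slip→φ7] = [T, F]
r3 m[ice→φ0] = [T, T]
r3 m[ice→φ1] = [T, T]
r3 m[ice→φ4] = [T, T]
r3 m[ice→φ8] = [T, T]
r3 m[fog→φ5] = [T, T]
r3 m[fog→φ7] = [F, T]
r4 m[φ0→sprk] = [T, T]
r4 m[φ0→ice] = [F, T]
r4 m[φ1→cld] = [T, T]
r4 m[φ1→ice] = [F, F]
r4 m[φ2→sprk] = [T, T]
r4 m[φ2→rain] = [F, T]
r4 m[φ3→snow] = [F, F]
r4 m[φ3→cld] = [F, T]
r4 m[φ4→wind] = [T, F]
r4 m[φ4→ice] = [T, T]
r4 m[φ5→sprk] = [T, F]
r4 m[φ5→fog] = [F, T]
r4 m[φ6→cld] = [T, F]
r4 m[φ6→slip] = [F, F]
r4 m[φ7→slip] = [T, F]
r4 m[φ7→fog] = [T, T]
r4 m[φ8→wind] = [T, T]
r4 m[φ8→ice] = [F, T]
r4 m[φ9→wind] = [F, F]
r4 m[φ9→cld] = [F, T]
r4 m[sprk→φ0] = [T, F]
r4 m[sprk→φ2] = [T, F]
r4 m[sprk→φ5] = [T, T]
r4 m[snow→φ3] = [T, T]
r4 m[wind→φ4] = [F, F]
r4 m[wind→φ8] = [F, F]
r4 m[wind→φ9] = [T, F]
r4 m[cld→φ1] = [F, F]
r4 m[cld→φ3] = [F, F]
r4 m[cld→φ6] = [F, T]
r4 m[cld→φ9] = [F, F]
r4 m[rain→φ2] = [T, T]
r4 m[slip→φ6] = [T, F]
r4 m[slip→φ7] = [F, F]
r4 m[ice→φ0] = [F, F]
r4 m[ice→φ1] = [F, T]
r4 m[ice→φ4] = [F, F]
r4 m[ice→φ8] = [F, F]
r4 m[fog→φ5] = [T, T]
r4 m[fog→φ7] = [F, T]
r5 m[φ0→sprk] = [F, F]
r5 m[φ0→ice] = [F, T]
r5 m[φ1→cld] = [T, T]
r5 m[φ1→ice] = [F, F]
r5 m[φ2→sprk] = [T, T]
r5 m[φ2→rain] = [F, T]
r5 m[φ3→snow] = [F, F]
r5 m[φ3→cld] = [F, T]
r5 m[φ4→wind] = [F, F]
r5 m[φ4→ice] = [F, F]
r5 m[φ5→sprk] = [T, F]
r5 m[φ5→fog] = [F, T]
r5 m[φ6→cld] = [T, F]
r5 m[φ6→slip] = [F, F]
r5 m[φ7→slip] = [T, F]
r5 m[φ7→fog] = [F, F]
r5 m[φ8→wind] = [F, F]
r5 m[φ8→ice] = [F, F]
r5 m[φ9→wind] = [F, F]
r5 m[φ9→cld] = [F, T]
r5 m[sprk→φ0] = [T, F]
r5 m[sprk→φ2] = [T, F]
r5 m[sprk→φ5] = [T, T]
r5 m[snow→φ3] = [T, T]
r5 m[wind→φ4] = [F, F]
r5 m[wind→φ8] = [F, F]
r5 m[wind→φ9] = [T, F]
r5 m[cld→φ1] = [F, F]
r5 m[cld→φ3] = [F, F]
r5 m[cld→φ6] = [F, T]
r5 m[cld→φ9] = [F, F]
r5 m[rain→φ2] = [T, T]
r5 m[slip→φ6] = [T, F]
r5 m[slip→φ7] = [F, F]
r5 m[ice→φ0] = [F, F]
r5 m[ice→φ1] = [F, T]
r5 m[ice→φ4] = [F, F]
r5 m[ice→φ8] = [F, F]
r5 m[fog→φ5] = [T, T]
r5 m[fog→φ7] = [F, T]
r6 m[φ0→sprk] = [F, F]
r6 m[φ0→ice] = [F, T]
r6 m[φ1→cld] = [T, T]
r6 m[φ1→ice] = [F, F]
r6 m[φ2→sprk] = [T, T]
r6 m[φ2→rain] = [F, T]
r6 m[φ3→snow] = [F, F]
r6 m[φ3→cld] = [F, T]
r6 m[φ4→wind] = [F, F]
r6 m[φ4→ice] = [F, F]
r6 m[φ5→sprk] = [T, F]
r6 m[φ5→fog] = [F, T]
r6 m[φ6→cld] = [T, F]
r6 m[φ6→slip] = [F, F]
r6 m[φ7→slip] = [T, F]
r6 m[φ7→fog] = [F, F]
r6 m[φ8→wind] = [F, F]
r6 m[φ8→ice] = [F, F]
r6 m[φ9→wind] = [F, F]
r6 m[φ9→cld] = [F, T]
r6 m[sprk→φ0] = [T, F]
r6 m[sprk→φ2] = [F, F]
r6 m[sprk→φ5] = [F, F]
r6 m[snow→φ3] = [T, T]
r6 m[wind→φ4] = [F, F]
r6 m[wind→φ8] = [F, F]
r6 m[wind→φ9] = [F, F]
r6 m[cld→φ1] = [F, F]
r6 m[cld→φ3] = [F, F]
r6 m[cld→φ6] = [F, T]
r6 m[cld→φ9] = [F, F]
r6 m[rain→φ2] = [T, T]
r6 m[slip→φ6] = [T, F]
r6 m[slip→φ7] = [F, F]
r6 m[ice→φ0] = [F, F]
r6 m[ice→φ1] = [F, F]
r6 m[ice→φ4] = [F, F]
r6 m[ice→φ8] = [F, F]
r6 m[fog→φ5] = [F, F]
r6 m[fog→φ7] = [F, T]
r7 m[φ0→sprk] = [F, F]
r7 m[φ0→ice] = [F, T]
r7 m[φ1→cld] = [F, F]
r7 m[φ1→ice] = [F, F]
r7 m[φ2→sprk] = [T, T]
r7 m[φ2→rain] = [F, F]
r7 m[φ3→snow] = [F, F]
r7 m[φ3→cld] = [F, T]
r7 m[φ4→wind] = [F, F]
r7 m[φ4→ice] = [F, F]
r7 m[φ5→sprk] = [F, F]
r7 m[φ5→fog] = [F, F]
r7 m[φ6→cld] = [T, F]
r7 m[φ6→slip] = [F, F]
r7 m[φ7→slip] = [T, F]
r7 m[φ7→fog] = [F, F]
r7 m[φ8→wind] = [F, F]
r7 m[φ8→ice] = [F, F]
r7 m[φ9→wind] = [F, F]
r7 m[φ9→cld] = [F, F]
r7 m[sprk→φ0] = [T, F]
r7 m[sprk→φ2] = [F, F]
r7 m[sprk→φ5] = [F, F]
r7 m[snow→φ3] = [T, T]
r7 m[wind→φ4] = [F, F]
r7 m[wind→φ8] = [F, F]
r7 m[wind→φ9] = [F, F]
r7 m[cld→φ1] = [F, F]
r7 m[cld→φ3] = [F, F]
r7 m[cld→φ6] = [F, T]
r7 m[cld→φ9] = [F, F]
r7 m[rain→φ2] = [T, T]
r7 m[slip→φ6] = [T, F]
r7 m[slip→φ7] = [F, F]
r7 m[ice→φ0] = [F, F]
r7 m[ice→φ1] = [F, F]
r7 m[ice→φ4] = [F, F]
r7 m[ice→φ8] = [F, F]
r7 m[fog→φ5] = [F, F]
r7 m[fog→φ7] = [F, T]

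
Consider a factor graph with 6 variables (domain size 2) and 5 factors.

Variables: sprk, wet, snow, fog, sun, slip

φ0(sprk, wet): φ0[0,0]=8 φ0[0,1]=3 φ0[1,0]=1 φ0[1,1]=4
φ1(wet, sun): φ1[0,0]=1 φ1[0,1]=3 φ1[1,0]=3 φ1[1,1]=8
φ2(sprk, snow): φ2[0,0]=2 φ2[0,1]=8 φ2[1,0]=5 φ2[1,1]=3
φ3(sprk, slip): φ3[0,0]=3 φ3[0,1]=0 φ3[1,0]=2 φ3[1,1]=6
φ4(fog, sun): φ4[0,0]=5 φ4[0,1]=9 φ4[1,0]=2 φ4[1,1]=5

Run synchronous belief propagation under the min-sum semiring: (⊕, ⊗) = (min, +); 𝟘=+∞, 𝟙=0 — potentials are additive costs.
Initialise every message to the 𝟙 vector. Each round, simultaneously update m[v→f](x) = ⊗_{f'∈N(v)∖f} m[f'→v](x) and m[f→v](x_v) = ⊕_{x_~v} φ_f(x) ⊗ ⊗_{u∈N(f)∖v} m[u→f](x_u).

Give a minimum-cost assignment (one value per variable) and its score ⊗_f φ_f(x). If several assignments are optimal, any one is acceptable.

assignment: (sprk=1, wet=0, snow=1, fog=1, sun=0, slip=0); score = 9

init: all messages = 𝟙 over 2 values
r1 m[φ0→sprk] = [3, 1]
r1 m[φ0→wet] = [1, 3]
r1 m[φ1→wet] = [1, 3]
r1 m[φ1→sun] = [1, 3]
r1 m[φ2→sprk] = [2, 3]
r1 m[φ2→snow] = [2, 3]
r1 m[φ3→sprk] = [0, 2]
r1 m[φ3→slip] = [2, 0]
r1 m[φ4→fog] = [5, 2]
r1 m[φ4→sun] = [2, 5]
r1 m[sprk→φ0] = [0, 0]
r1 m[sprk→φ2] = [0, 0]
r1 m[sprk→φ3] = [0, 0]
r1 m[wet→φ0] = [0, 0]
r1 m[wet→φ1] = [0, 0]
r1 m[snow→φ2] = [0, 0]
r1 m[fog→φ4] = [0, 0]
r1 m[sun→φ1] = [0, 0]
r1 m[sun→φ4] = [0, 0]
r1 m[slip→φ3] = [0, 0]
r2 m[φ0→sprk] = [3, 1]
r2 m[φ0→wet] = [1, 3]
r2 m[φ1→wet] = [1, 3]
r2 m[φ1→sun] = [1, 3]
r2 m[φ2→sprk] = [2, 3]
r2 m[φ2→snow] = [2, 3]
r2 m[φ3→sprk] = [0, 2]
r2 m[φ3→slip] = [2, 0]
r2 m[φ4→fog] = [5, 2]
r2 m[φ4→sun] = [2, 5]
r2 m[sprk→φ0] = [2, 5]
r2 m[sprk→φ2] = [3, 3]
r2 m[sprk→φ3] = [5, 4]
r2 m[wet→φ0] = [1, 3]
r2 m[wet→φ1] = [1, 3]
r2 m[snow→φ2] = [0, 0]
r2 m[fog→φ4] = [0, 0]
r2 m[sun→φ1] = [2, 5]
r2 m[sun→φ4] = [1, 3]
r2 m[slip→φ3] = [0, 0]
r3 m[φ0→sprk] = [6, 2]
r3 m[φ0→wet] = [6, 5]
r3 m[φ1→wet] = [3, 5]
r3 m[φ1→sun] = [2, 4]
r3 m[φ2→sprk] = [2, 3]
r3 m[φ2→snow] = [5, 6]
r3 m[φ3→sprk] = [0, 2]
r3 m[φ3→slip] = [6, 5]
r3 m[φ4→fog] = [6, 3]
r3 m[φ4→sun] = [2, 5]
r3 m[sprk→φ0] = [2, 5]
r3 m[sprk→φ2] = [3, 3]
r3 m[sprk→φ3] = [5, 4]
r3 m[wet→φ0] = [1, 3]
r3 m[wet→φ1] = [1, 3]
r3 m[snow→φ2] = [0, 0]
r3 m[fog→φ4] = [0, 0]
r3 m[sun→φ1] = [2, 5]
r3 m[sun→φ4] = [1, 3]
r3 m[slip→φ3] = [0, 0]
r4 m[φ0→sprk] = [6, 2]
r4 m[φ0→wet] = [6, 5]
r4 m[φ1→wet] = [3, 5]
r4 m[φ1→sun] = [2, 4]
r4 m[φ2→sprk] = [2, 3]
r4 m[φ2→snow] = [5, 6]
r4 m[φ3→sprk] = [0, 2]
r4 m[φ3→slip] = [6, 5]
r4 m[φ4→fog] = [6, 3]
r4 m[φ4→sun] = [2, 5]
r4 m[sprk→φ0] = [2, 5]
r4 m[sprk→φ2] = [6, 4]
r4 m[sprk→φ3] = [8, 5]
r4 m[wet→φ0] = [3, 5]
r4 m[wet→φ1] = [6, 5]
r4 m[snow→φ2] = [0, 0]
r4 m[fog→φ4] = [0, 0]
r4 m[sun→φ1] = [2, 5]
r4 m[sun→φ4] = [2, 4]
r4 m[slip→φ3] = [0, 0]
r5 m[φ0→sprk] = [8, 4]
r5 m[φ0→wet] = [6, 5]
r5 m[φ1→wet] = [3, 5]
r5 m[φ1→sun] = [7, 9]
r5 m[φ2→sprk] = [2, 3]
r5 m[φ2→snow] = [8, 7]
r5 m[φ3→sprk] = [0, 2]
r5 m[φ3→slip] = [7, 8]
r5 m[φ4→fog] = [7, 4]
r5 m[φ4→sun] = [2, 5]
r5 m[sprk→φ0] = [2, 5]
r5 m[sprk→φ2] = [6, 4]
r5 m[sprk→φ3] = [8, 5]
r5 m[wet→φ0] = [3, 5]
r5 m[wet→φ1] = [6, 5]
r5 m[snow→φ2] = [0, 0]
r5 m[fog→φ4] = [0, 0]
r5 m[sun→φ1] = [2, 5]
r5 m[sun→φ4] = [2, 4]
r5 m[slip→φ3] = [0, 0]
r6 m[φ0→sprk] = [8, 4]
r6 m[φ0→wet] = [6, 5]
r6 m[φ1→wet] = [3, 5]
r6 m[φ1→sun] = [7, 9]
r6 m[φ2→sprk] = [2, 3]
r6 m[φ2→snow] = [8, 7]
r6 m[φ3→sprk] = [0, 2]
r6 m[φ3→slip] = [7, 8]
r6 m[φ4→fog] = [7, 4]
r6 m[φ4→sun] = [2, 5]
r6 m[sprk→φ0] = [2, 5]
r6 m[sprk→φ2] = [8, 6]
r6 m[sprk→φ3] = [10, 7]
r6 m[wet→φ0] = [3, 5]
r6 m[wet→φ1] = [6, 5]
r6 m[snow→φ2] = [0, 0]
r6 m[fog→φ4] = [0, 0]
r6 m[sun→φ1] = [2, 5]
r6 m[sun→φ4] = [7, 9]
r6 m[slip→φ3] = [0, 0]
r7 m[φ0→sprk] = [8, 4]
r7 m[φ0→wet] = [6, 5]
r7 m[φ1→wet] = [3, 5]
r7 m[φ1→sun] = [7, 9]
r7 m[φ2→sprk] = [2, 3]
r7 m[φ2→snow] = [10, 9]
r7 m[φ3→sprk] = [0, 2]
r7 m[φ3→slip] = [9, 10]
r7 m[φ4→fog] = [12, 9]
r7 m[φ4→sun] = [2, 5]
r7 m[sprk→φ0] = [2, 5]
r7 m[sprk→φ2] = [8, 6]
r7 m[sprk→φ3] = [10, 7]
r7 m[wet→φ0] = [3, 5]
r7 m[wet→φ1] = [6, 5]
r7 m[snow→φ2] = [0, 0]
r7 m[fog→φ4] = [0, 0]
r7 m[sun→φ1] = [2, 5]
r7 m[sun→φ4] = [7, 9]
r7 m[slip→φ3] = [0, 0]
r8 m[φ0→sprk] = [8, 4]
r8 m[φ0→wet] = [6, 5]
r8 m[φ1→wet] = [3, 5]
r8 m[φ1→sun] = [7, 9]
r8 m[φ2→sprk] = [2, 3]
r8 m[φ2→snow] = [10, 9]
r8 m[φ3→sprk] = [0, 2]
r8 m[φ3→slip] = [9, 10]
r8 m[φ4→fog] = [12, 9]
r8 m[φ4→sun] = [2, 5]
r8 m[sprk→φ0] = [2, 5]
r8 m[sprk→φ2] = [8, 6]
r8 m[sprk→φ3] = [10, 7]
r8 m[wet→φ0] = [3, 5]
r8 m[wet→φ1] = [6, 5]
r8 m[snow→φ2] = [0, 0]
r8 m[fog→φ4] = [0, 0]
r8 m[sun→φ1] = [2, 5]
r8 m[sun→φ4] = [7, 9]
r8 m[slip→φ3] = [0, 0]
fixed point reached at round 8
traceback from sprk: (sprk=1, wet=0, snow=1, fog=1, sun=0, slip=0), score=9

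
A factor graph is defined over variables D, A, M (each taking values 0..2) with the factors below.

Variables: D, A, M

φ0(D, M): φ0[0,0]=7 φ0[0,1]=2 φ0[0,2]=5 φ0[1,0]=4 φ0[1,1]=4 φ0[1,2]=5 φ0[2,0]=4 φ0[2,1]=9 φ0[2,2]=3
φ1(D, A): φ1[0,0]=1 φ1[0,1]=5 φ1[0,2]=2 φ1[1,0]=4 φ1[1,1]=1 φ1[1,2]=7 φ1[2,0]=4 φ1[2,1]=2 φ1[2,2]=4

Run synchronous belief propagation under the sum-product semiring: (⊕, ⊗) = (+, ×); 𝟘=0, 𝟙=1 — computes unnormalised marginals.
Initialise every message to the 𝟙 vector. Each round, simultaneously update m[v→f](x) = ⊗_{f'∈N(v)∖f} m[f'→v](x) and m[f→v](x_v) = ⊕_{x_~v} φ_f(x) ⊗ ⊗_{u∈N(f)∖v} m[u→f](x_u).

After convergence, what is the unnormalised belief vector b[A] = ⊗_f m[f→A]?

init: all messages = 𝟙 over 3 values
r1 m[φ0→D] = [14, 13, 16]
r1 m[φ0→M] = [15, 15, 13]
r1 m[φ1→D] = [8, 12, 10]
r1 m[φ1→A] = [9, 8, 13]
r1 m[D→φ0] = [1, 1, 1]
r1 m[D→φ1] = [1, 1, 1]
r1 m[A→φ1] = [1, 1, 1]
r1 m[M→φ0] = [1, 1, 1]
r2 m[φ0→D] = [14, 13, 16]
r2 m[φ0→M] = [15, 15, 13]
r2 m[φ1→D] = [8, 12, 10]
r2 m[φ1→A] = [9, 8, 13]
r2 m[D→φ0] = [8, 12, 10]
r2 m[D→φ1] = [14, 13, 16]
r2 m[A→φ1] = [1, 1, 1]
r2 m[M→φ0] = [1, 1, 1]
r3 m[φ0→D] = [14, 13, 16]
r3 m[φ0→M] = [144, 154, 130]
r3 m[φ1→D] = [8, 12, 10]
r3 m[φ1→A] = [130, 115, 183]
r3 m[D→φ0] = [8, 12, 10]
r3 m[D→φ1] = [14, 13, 16]
r3 m[A→φ1] = [1, 1, 1]
r3 m[M→φ0] = [1, 1, 1]
r4 m[φ0→D] = [14, 13, 16]
r4 m[φ0→M] = [144, 154, 130]
r4 m[φ1→D] = [8, 12, 10]
r4 m[φ1→A] = [130, 115, 183]
r4 m[D→φ0] = [8, 12, 10]
r4 m[D→φ1] = [14, 13, 16]
r4 m[A→φ1] = [1, 1, 1]
r4 m[M→φ0] = [1, 1, 1]
fixed point reached at round 4
b[A] = ⊗ incoming = [130, 115, 183]

b[A] = [130, 115, 183]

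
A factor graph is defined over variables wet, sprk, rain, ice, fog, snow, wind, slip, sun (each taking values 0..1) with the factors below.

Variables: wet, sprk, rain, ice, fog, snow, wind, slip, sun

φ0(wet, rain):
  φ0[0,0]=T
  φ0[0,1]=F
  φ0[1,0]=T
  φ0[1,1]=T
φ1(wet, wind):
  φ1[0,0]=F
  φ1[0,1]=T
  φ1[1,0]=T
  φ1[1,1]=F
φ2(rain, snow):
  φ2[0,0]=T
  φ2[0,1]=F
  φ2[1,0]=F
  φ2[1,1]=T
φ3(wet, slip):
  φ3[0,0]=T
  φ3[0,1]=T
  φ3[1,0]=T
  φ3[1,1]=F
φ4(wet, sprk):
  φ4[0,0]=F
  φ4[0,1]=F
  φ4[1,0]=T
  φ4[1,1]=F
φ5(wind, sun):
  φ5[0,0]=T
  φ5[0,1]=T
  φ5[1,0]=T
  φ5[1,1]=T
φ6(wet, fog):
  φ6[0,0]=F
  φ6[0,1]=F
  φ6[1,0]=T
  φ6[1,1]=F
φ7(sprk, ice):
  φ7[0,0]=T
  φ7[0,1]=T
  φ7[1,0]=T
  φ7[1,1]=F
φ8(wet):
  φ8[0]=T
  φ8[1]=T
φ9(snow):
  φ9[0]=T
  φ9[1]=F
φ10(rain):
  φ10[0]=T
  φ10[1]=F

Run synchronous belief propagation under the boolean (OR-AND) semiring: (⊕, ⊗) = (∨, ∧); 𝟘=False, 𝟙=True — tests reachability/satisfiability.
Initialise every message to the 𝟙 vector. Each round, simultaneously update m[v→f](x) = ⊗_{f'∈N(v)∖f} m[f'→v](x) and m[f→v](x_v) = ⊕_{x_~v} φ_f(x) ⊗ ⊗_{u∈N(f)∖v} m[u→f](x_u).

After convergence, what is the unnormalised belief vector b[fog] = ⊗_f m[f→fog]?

b[fog] = [T, F]

init: all messages = 𝟙 over 2 values
r1 m[φ0→wet] = [T, T]
r1 m[φ0→rain] = [T, T]
r1 m[φ1→wet] = [T, T]
r1 m[φ1→wind] = [T, T]
r1 m[φ2→rain] = [T, T]
r1 m[φ2→snow] = [T, T]
r1 m[φ3→wet] = [T, T]
r1 m[φ3→slip] = [T, T]
r1 m[φ4→wet] = [F, T]
r1 m[φ4→sprk] = [T, F]
r1 m[φ5→wind] = [T, T]
r1 m[φ5→sun] = [T, T]
r1 m[φ6→wet] = [F, T]
r1 m[φ6→fog] = [T, F]
r1 m[φ7→sprk] = [T, T]
r1 m[φ7→ice] = [T, T]
r1 m[φ8→wet] = [T, T]
r1 m[φ9→snow] = [T, F]
r1 m[φ10→rain] = [T, F]
r1 m[wet→φ0] = [T, T]
r1 m[wet→φ1] = [T, T]
r1 m[wet→φ3] = [T, T]
r1 m[wet→φ4] = [T, T]
r1 m[wet→φ6] = [T, T]
r1 m[wet→φ8] = [T, T]
r1 m[sprk→φ4] = [T, T]
r1 m[sprk→φ7] = [T, T]
r1 m[rain→φ0] = [T, T]
r1 m[rain→φ2] = [T, T]
r1 m[rain→φ10] = [T, T]
r1 m[ice→φ7] = [T, T]
r1 m[fog→φ6] = [T, T]
r1 m[snow→φ2] = [T, T]
r1 m[snow→φ9] = [T, T]
r1 m[wind→φ1] = [T, T]
r1 m[wind→φ5] = [T, T]
r1 m[slip→φ3] = [T, T]
r1 m[sun→φ5] = [T, T]
r2 m[φ0→wet] = [T, T]
r2 m[φ0→rain] = [T, T]
r2 m[φ1→wet] = [T, T]
r2 m[φ1→wind] = [T, T]
r2 m[φ2→rain] = [T, T]
r2 m[φ2→snow] = [T, T]
r2 m[φ3→wet] = [T, T]
r2 m[φ3→slip] = [T, T]
r2 m[φ4→wet] = [F, T]
r2 m[φ4→sprk] = [T, F]
r2 m[φ5→wind] = [T, T]
r2 m[φ5→sun] = [T, T]
r2 m[φ6→wet] = [F, T]
r2 m[φ6→fog] = [T, F]
r2 m[φ7→sprk] = [T, T]
r2 m[φ7→ice] = [T, T]
r2 m[φ8→wet] = [T, T]
r2 m[φ9→snow] = [T, F]
r2 m[φ10→rain] = [T, F]
r2 m[wet→φ0] = [F, T]
r2 m[wet→φ1] = [F, T]
r2 m[wet→φ3] = [F, T]
r2 m[wet→φ4] = [F, T]
r2 m[wet→φ6] = [F, T]
r2 m[wet→φ8] = [F, T]
r2 m[sprk→φ4] = [T, T]
r2 m[sprk→φ7] = [T, F]
r2 m[rain→φ0] = [T, F]
r2 m[rain→φ2] = [T, F]
r2 m[rain→φ10] = [T, T]
r2 m[ice→φ7] = [T, T]
r2 m[fog→φ6] = [T, T]
r2 m[snow→φ2] = [T, F]
r2 m[snow→φ9] = [T, T]
r2 m[wind→φ1] = [T, T]
r2 m[wind→φ5] = [T, T]
r2 m[slip→φ3] = [T, T]
r2 m[sun→φ5] = [T, T]
r3 m[φ0→wet] = [T, T]
r3 m[φ0→rain] = [T, T]
r3 m[φ1→wet] = [T, T]
r3 m[φ1→wind] = [T, F]
r3 m[φ2→rain] = [T, F]
r3 m[φ2→snow] = [T, F]
r3 m[φ3→wet] = [T, T]
r3 m[φ3→slip] = [T, F]
r3 m[φ4→wet] = [F, T]
r3 m[φ4→sprk] = [T, F]
r3 m[φ5→wind] = [T, T]
r3 m[φ5→sun] = [T, T]
r3 m[φ6→wet] = [F, T]
r3 m[φ6→fog] = [T, F]
r3 m[φ7→sprk] = [T, T]
r3 m[φ7→ice] = [T, T]
r3 m[φ8→wet] = [T, T]
r3 m[φ9→snow] = [T, F]
r3 m[φ10→rain] = [T, F]
r3 m[wet→φ0] = [F, T]
r3 m[wet→φ1] = [F, T]
r3 m[wet→φ3] = [F, T]
r3 m[wet→φ4] = [F, T]
r3 m[wet→φ6] = [F, T]
r3 m[wet→φ8] = [F, T]
r3 m[sprk→φ4] = [T, T]
r3 m[sprk→φ7] = [T, F]
r3 m[rain→φ0] = [T, F]
r3 m[rain→φ2] = [T, F]
r3 m[rain→φ10] = [T, T]
r3 m[ice→φ7] = [T, T]
r3 m[fog→φ6] = [T, T]
r3 m[snow→φ2] = [T, F]
r3 m[snow→φ9] = [T, T]
r3 m[wind→φ1] = [T, T]
r3 m[wind→φ5] = [T, T]
r3 m[slip→φ3] = [T, T]
r3 m[sun→φ5] = [T, T]
r4 m[φ0→wet] = [T, T]
r4 m[φ0→rain] = [T, T]
r4 m[φ1→wet] = [T, T]
r4 m[φ1→wind] = [T, F]
r4 m[φ2→rain] = [T, F]
r4 m[φ2→snow] = [T, F]
r4 m[φ3→wet] = [T, T]
r4 m[φ3→slip] = [T, F]
r4 m[φ4→wet] = [F, T]
r4 m[φ4→sprk] = [T, F]
r4 m[φ5→wind] = [T, T]
r4 m[φ5→sun] = [T, T]
r4 m[φ6→wet] = [F, T]
r4 m[φ6→fog] = [T, F]
r4 m[φ7→sprk] = [T, T]
r4 m[φ7→ice] = [T, T]
r4 m[φ8→wet] = [T, T]
r4 m[φ9→snow] = [T, F]
r4 m[φ10→rain] = [T, F]
r4 m[wet→φ0] = [F, T]
r4 m[wet→φ1] = [F, T]
r4 m[wet→φ3] = [F, T]
r4 m[wet→φ4] = [F, T]
r4 m[wet→φ6] = [F, T]
r4 m[wet→φ8] = [F, T]
r4 m[sprk→φ4] = [T, T]
r4 m[sprk→φ7] = [T, F]
r4 m[rain→φ0] = [T, F]
r4 m[rain→φ2] = [T, F]
r4 m[rain→φ10] = [T, F]
r4 m[ice→φ7] = [T, T]
r4 m[fog→φ6] = [T, T]
r4 m[snow→φ2] = [T, F]
r4 m[snow→φ9] = [T, F]
r4 m[wind→φ1] = [T, T]
r4 m[wind→φ5] = [T, F]
r4 m[slip→φ3] = [T, T]
r4 m[sun→φ5] = [T, T]
r5 m[φ0→wet] = [T, T]
r5 m[φ0→rain] = [T, T]
r5 m[φ1→wet] = [T, T]
r5 m[φ1→wind] = [T, F]
r5 m[φ2→rain] = [T, F]
r5 m[φ2→snow] = [T, F]
r5 m[φ3→wet] = [T, T]
r5 m[φ3→slip] = [T, F]
r5 m[φ4→wet] = [F, T]
r5 m[φ4→sprk] = [T, F]
r5 m[φ5→wind] = [T, T]
r5 m[φ5→sun] = [T, T]
r5 m[φ6→wet] = [F, T]
r5 m[φ6→fog] = [T, F]
r5 m[φ7→sprk] = [T, T]
r5 m[φ7→ice] = [T, T]
r5 m[φ8→wet] = [T, T]
r5 m[φ9→snow] = [T, F]
r5 m[φ10→rain] = [T, F]
r5 m[wet→φ0] = [F, T]
r5 m[wet→φ1] = [F, T]
r5 m[wet→φ3] = [F, T]
r5 m[wet→φ4] = [F, T]
r5 m[wet→φ6] = [F, T]
r5 m[wet→φ8] = [F, T]
r5 m[sprk→φ4] = [T, T]
r5 m[sprk→φ7] = [T, F]
r5 m[rain→φ0] = [T, F]
r5 m[rain→φ2] = [T, F]
r5 m[rain→φ10] = [T, F]
r5 m[ice→φ7] = [T, T]
r5 m[fog→φ6] = [T, T]
r5 m[snow→φ2] = [T, F]
r5 m[snow→φ9] = [T, F]
r5 m[wind→φ1] = [T, T]
r5 m[wind→φ5] = [T, F]
r5 m[slip→φ3] = [T, T]
r5 m[sun→φ5] = [T, T]
fixed point reached at round 5
b[fog] = ⊗ incoming = [T, F]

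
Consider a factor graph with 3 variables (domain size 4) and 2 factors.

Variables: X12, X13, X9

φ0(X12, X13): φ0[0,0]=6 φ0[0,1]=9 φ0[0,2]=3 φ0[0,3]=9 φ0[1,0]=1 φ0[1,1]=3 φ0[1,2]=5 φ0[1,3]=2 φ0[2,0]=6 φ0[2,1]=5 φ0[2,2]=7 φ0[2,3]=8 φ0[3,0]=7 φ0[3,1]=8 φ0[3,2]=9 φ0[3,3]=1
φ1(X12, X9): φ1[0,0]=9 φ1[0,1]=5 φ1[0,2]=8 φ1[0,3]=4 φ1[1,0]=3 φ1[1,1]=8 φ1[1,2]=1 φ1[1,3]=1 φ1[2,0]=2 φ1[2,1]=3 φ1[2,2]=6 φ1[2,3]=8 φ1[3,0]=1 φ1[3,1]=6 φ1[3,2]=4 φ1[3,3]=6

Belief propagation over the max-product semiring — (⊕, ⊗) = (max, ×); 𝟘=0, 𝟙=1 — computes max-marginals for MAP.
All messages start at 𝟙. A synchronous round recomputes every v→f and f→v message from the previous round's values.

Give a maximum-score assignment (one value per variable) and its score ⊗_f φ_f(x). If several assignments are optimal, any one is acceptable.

assignment: (X12=0, X13=1, X9=0); score = 81

init: all messages = 𝟙 over 4 values
r1 m[φ0→X12] = [9, 5, 8, 9]
r1 m[φ0→X13] = [7, 9, 9, 9]
r1 m[φ1→X12] = [9, 8, 8, 6]
r1 m[φ1→X9] = [9, 8, 8, 8]
r1 m[X12→φ0] = [1, 1, 1, 1]
r1 m[X12→φ1] = [1, 1, 1, 1]
r1 m[X13→φ0] = [1, 1, 1, 1]
r1 m[X9→φ1] = [1, 1, 1, 1]
r2 m[φ0→X12] = [9, 5, 8, 9]
r2 m[φ0→X13] = [7, 9, 9, 9]
r2 m[φ1→X12] = [9, 8, 8, 6]
r2 m[φ1→X9] = [9, 8, 8, 8]
r2 m[X12→φ0] = [9, 8, 8, 6]
r2 m[X12→φ1] = [9, 5, 8, 9]
r2 m[X13→φ0] = [1, 1, 1, 1]
r2 m[X9→φ1] = [1, 1, 1, 1]
r3 m[φ0→X12] = [9, 5, 8, 9]
r3 m[φ0→X13] = [54, 81, 56, 81]
r3 m[φ1→X12] = [9, 8, 8, 6]
r3 m[φ1→X9] = [81, 54, 72, 64]
r3 m[X12→φ0] = [9, 8, 8, 6]
r3 m[X12→φ1] = [9, 5, 8, 9]
r3 m[X13→φ0] = [1, 1, 1, 1]
r3 m[X9→φ1] = [1, 1, 1, 1]
r4 m[φ0→X12] = [9, 5, 8, 9]
r4 m[φ0→X13] = [54, 81, 56, 81]
r4 m[φ1→X12] = [9, 8, 8, 6]
r4 m[φ1→X9] = [81, 54, 72, 64]
r4 m[X12→φ0] = [9, 8, 8, 6]
r4 m[X12→φ1] = [9, 5, 8, 9]
r4 m[X13→φ0] = [1, 1, 1, 1]
r4 m[X9→φ1] = [1, 1, 1, 1]
fixed point reached at round 4
traceback from X12: (X12=0, X13=1, X9=0), score=81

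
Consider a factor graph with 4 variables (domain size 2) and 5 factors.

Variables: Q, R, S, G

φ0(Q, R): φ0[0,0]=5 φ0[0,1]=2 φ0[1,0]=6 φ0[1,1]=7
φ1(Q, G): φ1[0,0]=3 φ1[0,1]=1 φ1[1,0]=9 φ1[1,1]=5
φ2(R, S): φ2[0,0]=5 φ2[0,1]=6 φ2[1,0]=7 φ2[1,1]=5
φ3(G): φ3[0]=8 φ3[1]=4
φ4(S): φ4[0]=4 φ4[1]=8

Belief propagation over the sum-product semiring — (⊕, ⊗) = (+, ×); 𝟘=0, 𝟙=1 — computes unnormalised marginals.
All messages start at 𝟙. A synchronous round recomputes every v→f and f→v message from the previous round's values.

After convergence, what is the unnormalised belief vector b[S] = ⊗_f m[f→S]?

b[S] = [33440, 61216]

init: all messages = 𝟙 over 2 values
r1 m[φ0→Q] = [7, 13]
r1 m[φ0→R] = [11, 9]
r1 m[φ1→Q] = [4, 14]
r1 m[φ1→G] = [12, 6]
r1 m[φ2→R] = [11, 12]
r1 m[φ2→S] = [12, 11]
r1 m[φ3→G] = [8, 4]
r1 m[φ4→S] = [4, 8]
r1 m[Q→φ0] = [1, 1]
r1 m[Q→φ1] = [1, 1]
r1 m[R→φ0] = [1, 1]
r1 m[R→φ2] = [1, 1]
r1 m[S→φ2] = [1, 1]
r1 m[S→φ4] = [1, 1]
r1 m[G→φ1] = [1, 1]
r1 m[G→φ3] = [1, 1]
r2 m[φ0→Q] = [7, 13]
r2 m[φ0→R] = [11, 9]
r2 m[φ1→Q] = [4, 14]
r2 m[φ1→G] = [12, 6]
r2 m[φ2→R] = [11, 12]
r2 m[φ2→S] = [12, 11]
r2 m[φ3→G] = [8, 4]
r2 m[φ4→S] = [4, 8]
r2 m[Q→φ0] = [4, 14]
r2 m[Q→φ1] = [7, 13]
r2 m[R→φ0] = [11, 12]
r2 m[R→φ2] = [11, 9]
r2 m[S→φ2] = [4, 8]
r2 m[S→φ4] = [12, 11]
r2 m[G→φ1] = [8, 4]
r2 m[G→φ3] = [12, 6]
r3 m[φ0→Q] = [79, 150]
r3 m[φ0→R] = [104, 106]
r3 m[φ1→Q] = [28, 92]
r3 m[φ1→G] = [138, 72]
r3 m[φ2→R] = [68, 68]
r3 m[φ2→S] = [118, 111]
r3 m[φ3→G] = [8, 4]
r3 m[φ4→S] = [4, 8]
r3 m[Q→φ0] = [4, 14]
r3 m[Q→φ1] = [7, 13]
r3 m[R→φ0] = [11, 12]
r3 m[R→φ2] = [11, 9]
r3 m[S→φ2] = [4, 8]
r3 m[S→φ4] = [12, 11]
r3 m[G→φ1] = [8, 4]
r3 m[G→φ3] = [12, 6]
r4 m[φ0→Q] = [79, 150]
r4 m[φ0→R] = [104, 106]
r4 m[φ1→Q] = [28, 92]
r4 m[φ1→G] = [138, 72]
r4 m[φ2→R] = [68, 68]
r4 m[φ2→S] = [118, 111]
r4 m[φ3→G] = [8, 4]
r4 m[φ4→S] = [4, 8]
r4 m[Q→φ0] = [28, 92]
r4 m[Q→φ1] = [79, 150]
r4 m[R→φ0] = [68, 68]
r4 m[R→φ2] = [104, 106]
r4 m[S→φ2] = [4, 8]
r4 m[S→φ4] = [118, 111]
r4 m[G→φ1] = [8, 4]
r4 m[G→φ3] = [138, 72]
r5 m[φ0→Q] = [476, 884]
r5 m[φ0→R] = [692, 700]
r5 m[φ1→Q] = [28, 92]
r5 m[φ1→G] = [1587, 829]
r5 m[φ2→R] = [68, 68]
r5 m[φ2→S] = [1262, 1154]
r5 m[φ3→G] = [8, 4]
r5 m[φ4→S] = [4, 8]
r5 m[Q→φ0] = [28, 92]
r5 m[Q→φ1] = [79, 150]
r5 m[R→φ0] = [68, 68]
r5 m[R→φ2] = [104, 106]
r5 m[S→φ2] = [4, 8]
r5 m[S→φ4] = [118, 111]
r5 m[G→φ1] = [8, 4]
r5 m[G→φ3] = [138, 72]
r6 m[φ0→Q] = [476, 884]
r6 m[φ0→R] = [692, 700]
r6 m[φ1→Q] = [28, 92]
r6 m[φ1→G] = [1587, 829]
r6 m[φ2→R] = [68, 68]
r6 m[φ2→S] = [1262, 1154]
r6 m[φ3→G] = [8, 4]
r6 m[φ4→S] = [4, 8]
r6 m[Q→φ0] = [28, 92]
r6 m[Q→φ1] = [476, 884]
r6 m[R→φ0] = [68, 68]
r6 m[R→φ2] = [692, 700]
r6 m[S→φ2] = [4, 8]
r6 m[S→φ4] = [1262, 1154]
r6 m[G→φ1] = [8, 4]
r6 m[G→φ3] = [1587, 829]
r7 m[φ0→Q] = [476, 884]
r7 m[φ0→R] = [692, 700]
r7 m[φ1→Q] = [28, 92]
r7 m[φ1→G] = [9384, 4896]
r7 m[φ2→R] = [68, 68]
r7 m[φ2→S] = [8360, 7652]
r7 m[φ3→G] = [8, 4]
r7 m[φ4→S] = [4, 8]
r7 m[Q→φ0] = [28, 92]
r7 m[Q→φ1] = [476, 884]
r7 m[R→φ0] = [68, 68]
r7 m[R→φ2] = [692, 700]
r7 m[S→φ2] = [4, 8]
r7 m[S→φ4] = [1262, 1154]
r7 m[G→φ1] = [8, 4]
r7 m[G→φ3] = [1587, 829]
r8 m[φ0→Q] = [476, 884]
r8 m[φ0→R] = [692, 700]
r8 m[φ1→Q] = [28, 92]
r8 m[φ1→G] = [9384, 4896]
r8 m[φ2→R] = [68, 68]
r8 m[φ2→S] = [8360, 7652]
r8 m[φ3→G] = [8, 4]
r8 m[φ4→S] = [4, 8]
r8 m[Q→φ0] = [28, 92]
r8 m[Q→φ1] = [476, 884]
r8 m[R→φ0] = [68, 68]
r8 m[R→φ2] = [692, 700]
r8 m[S→φ2] = [4, 8]
r8 m[S→φ4] = [8360, 7652]
r8 m[G→φ1] = [8, 4]
r8 m[G→φ3] = [9384, 4896]
r9 m[φ0→Q] = [476, 884]
r9 m[φ0→R] = [692, 700]
r9 m[φ1→Q] = [28, 92]
r9 m[φ1→G] = [9384, 4896]
r9 m[φ2→R] = [68, 68]
r9 m[φ2→S] = [8360, 7652]
r9 m[φ3→G] = [8, 4]
r9 m[φ4→S] = [4, 8]
r9 m[Q→φ0] = [28, 92]
r9 m[Q→φ1] = [476, 884]
r9 m[R→φ0] = [68, 68]
r9 m[R→φ2] = [692, 700]
r9 m[S→φ2] = [4, 8]
r9 m[S→φ4] = [8360, 7652]
r9 m[G→φ1] = [8, 4]
r9 m[G→φ3] = [9384, 4896]
fixed point reached at round 9
b[S] = ⊗ incoming = [33440, 61216]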